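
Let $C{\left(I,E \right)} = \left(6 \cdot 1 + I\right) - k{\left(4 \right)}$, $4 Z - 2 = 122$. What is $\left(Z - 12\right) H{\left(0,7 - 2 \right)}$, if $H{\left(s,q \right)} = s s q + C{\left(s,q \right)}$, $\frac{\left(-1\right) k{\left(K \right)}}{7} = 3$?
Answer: $513$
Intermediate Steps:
$Z = 31$ ($Z = \frac{1}{2} + \frac{1}{4} \cdot 122 = \frac{1}{2} + \frac{61}{2} = 31$)
$k{\left(K \right)} = -21$ ($k{\left(K \right)} = \left(-7\right) 3 = -21$)
$C{\left(I,E \right)} = 27 + I$ ($C{\left(I,E \right)} = \left(6 \cdot 1 + I\right) - -21 = \left(6 + I\right) + 21 = 27 + I$)
$H{\left(s,q \right)} = 27 + s + q s^{2}$ ($H{\left(s,q \right)} = s s q + \left(27 + s\right) = s^{2} q + \left(27 + s\right) = q s^{2} + \left(27 + s\right) = 27 + s + q s^{2}$)
$\left(Z - 12\right) H{\left(0,7 - 2 \right)} = \left(31 - 12\right) \left(27 + 0 + \left(7 - 2\right) 0^{2}\right) = 19 \left(27 + 0 + \left(7 - 2\right) 0\right) = 19 \left(27 + 0 + 5 \cdot 0\right) = 19 \left(27 + 0 + 0\right) = 19 \cdot 27 = 513$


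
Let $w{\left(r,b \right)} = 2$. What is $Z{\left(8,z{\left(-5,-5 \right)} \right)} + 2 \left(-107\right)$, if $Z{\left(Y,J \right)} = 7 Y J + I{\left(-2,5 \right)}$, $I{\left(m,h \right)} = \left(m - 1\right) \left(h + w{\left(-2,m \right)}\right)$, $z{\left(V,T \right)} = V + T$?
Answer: $-795$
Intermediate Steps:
$z{\left(V,T \right)} = T + V$
$I{\left(m,h \right)} = \left(-1 + m\right) \left(2 + h\right)$ ($I{\left(m,h \right)} = \left(m - 1\right) \left(h + 2\right) = \left(-1 + m\right) \left(2 + h\right)$)
$Z{\left(Y,J \right)} = -21 + 7 J Y$ ($Z{\left(Y,J \right)} = 7 Y J + \left(-2 - 5 + 2 \left(-2\right) + 5 \left(-2\right)\right) = 7 J Y - 21 = -21 + 7 J Y$)
$Z{\left(8,z{\left(-5,-5 \right)} \right)} + 2 \left(-107\right) = \left(-21 + 7 \left(-5 - 5\right) 8\right) + 2 \left(-107\right) = \left(-21 + 7 \left(-10\right) 8\right) - 214 = \left(-21 - 560\right) - 214 = -581 - 214 = -795$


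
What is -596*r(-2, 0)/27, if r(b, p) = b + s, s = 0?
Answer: 1192/27 ≈ 44.148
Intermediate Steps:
r(b, p) = b (r(b, p) = b + 0 = b)
-596*r(-2, 0)/27 = -(-1192)/27 = -596*(-2/27) = 1192/27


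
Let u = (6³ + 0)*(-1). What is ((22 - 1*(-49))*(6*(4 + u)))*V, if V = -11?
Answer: 993432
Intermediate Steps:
u = -216 (u = (216 + 0)*(-1) = 216*(-1) = -216)
((22 - 1*(-49))*(6*(4 + u)))*V = ((22 - 1*(-49))*(6*(4 - 216)))*(-11) = ((22 + 49)*(6*(-212)))*(-11) = (71*(-1272))*(-11) = -90312*(-11) = 993432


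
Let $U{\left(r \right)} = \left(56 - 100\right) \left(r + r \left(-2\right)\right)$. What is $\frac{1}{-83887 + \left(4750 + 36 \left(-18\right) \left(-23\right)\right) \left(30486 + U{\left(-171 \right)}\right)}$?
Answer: $\frac{1}{451211261} \approx 2.2163 \cdot 10^{-9}$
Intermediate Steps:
$U{\left(r \right)} = 44 r$ ($U{\left(r \right)} = - 44 \left(r - 2 r\right) = - 44 \left(- r\right) = 44 r$)
$\frac{1}{-83887 + \left(4750 + 36 \left(-18\right) \left(-23\right)\right) \left(30486 + U{\left(-171 \right)}\right)} = \frac{1}{-83887 + \left(4750 + 36 \left(-18\right) \left(-23\right)\right) \left(30486 + 44 \left(-171\right)\right)} = \frac{1}{-83887 + \left(4750 - -14904\right) \left(30486 - 7524\right)} = \frac{1}{-83887 + \left(4750 + 14904\right) 22962} = \frac{1}{-83887 + 19654 \cdot 22962} = \frac{1}{-83887 + 451295148} = \frac{1}{451211261}$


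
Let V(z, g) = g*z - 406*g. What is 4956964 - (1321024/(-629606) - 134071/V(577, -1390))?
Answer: 370907548844231747/74825525070 ≈ 4.9570e+6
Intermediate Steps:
V(z, g) = -406*g + g*z
4956964 - (1321024/(-629606) - 134071/V(577, -1390)) = 4956964 - (1321024/(-629606) - 134071*(-1/(1390*(-406 + 577)))) = 4956964 - (1321024*(-1/629606) - 134071/((-1390*171))) = 4956964 - (-660512/314803 - 134071/(-237690)) = 4956964 - (-660512/314803 - 134071*(-1/237690)) = 4956964 - (-660512/314803 + 134071/237690) = 4956964 - 1*(-114791144267/74825525070) = 4956964 + 114791144267/74825525070 = 370907548844231747/74825525070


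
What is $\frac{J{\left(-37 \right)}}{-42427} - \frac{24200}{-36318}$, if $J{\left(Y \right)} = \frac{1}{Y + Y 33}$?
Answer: $\frac{645815326759}{969203321394} \approx 0.66634$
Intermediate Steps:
$J{\left(Y \right)} = \frac{1}{34 Y}$ ($J{\left(Y \right)} = \frac{1}{Y + 33 Y} = \frac{1}{34 Y}$)
$\frac{J{\left(-37 \right)}}{-42427} - \frac{24200}{-36318} = \frac{\frac{1}{34} \frac{1}{-37}}{-42427} - \frac{24200}{-36318} = \frac{1}{34} \left(- \frac{1}{37}\right) \left(- \frac{1}{42427}\right) - - \frac{12100}{18159} = \left(- \frac{1}{1258}\right) \left(- \frac{1}{42427}\right) + \frac{12100}{18159} = \frac{1}{53373166} + \frac{12100}{18159} = \frac{645815326759}{969203321394}$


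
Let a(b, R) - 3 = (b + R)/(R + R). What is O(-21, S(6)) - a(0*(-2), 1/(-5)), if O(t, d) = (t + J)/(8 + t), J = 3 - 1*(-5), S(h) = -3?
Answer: -5/2 ≈ -2.5000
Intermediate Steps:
a(b, R) = 3 + (R + b)/(2*R) (a(b, R) = 3 + (b + R)/(R + R) = 3 + (R + b)/((2*R)) = 3 + (R + b)*(1/(2*R)) = 3 + (R + b)/(2*R))
J = 8 (J = 3 + 5 = 8)
O(t, d) = 1 (O(t, d) = (t + 8)/(8 + t) = (8 + t)/(8 + t) = 1)
O(-21, S(6)) - a(0*(-2), 1/(-5)) = 1 - (0*(-2) + 7/(-5))/(2*(1/(-5))) = 1 - (0 + 7*(-1/5))/(2*(-1/5)) = 1 - (-5)*(0 - 7/5)/2 = 1 - (-5)*(-7)/(2*5) = 1 - 1*7/2 = 1 - 7/2 = -5/2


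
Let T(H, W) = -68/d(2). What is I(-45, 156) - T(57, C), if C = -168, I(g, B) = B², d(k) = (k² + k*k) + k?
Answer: 121714/5 ≈ 24343.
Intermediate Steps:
d(k) = k + 2*k² (d(k) = (k² + k²) + k = 2*k² + k = k + 2*k²)
T(H, W) = -34/5 (T(H, W) = -68*1/(2*(1 + 2*2)) = -68*1/(2*(1 + 4)) = -68/(2*5) = -68/10 = -68*⅒ = -34/5)
I(-45, 156) - T(57, C) = 156² - 1*(-34/5) = 24336 + 34/5 = 121714/5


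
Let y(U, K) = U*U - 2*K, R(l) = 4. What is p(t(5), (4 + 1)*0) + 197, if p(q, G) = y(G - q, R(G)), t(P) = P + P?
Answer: 289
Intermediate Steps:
y(U, K) = U**2 - 2*K
t(P) = 2*P
p(q, G) = -8 + (G - q)**2 (p(q, G) = (G - q)**2 - 2*4 = (G - q)**2 - 8 = -8 + (G - q)**2)
p(t(5), (4 + 1)*0) + 197 = (-8 + ((4 + 1)*0 - 2*5)**2) + 197 = (-8 + (5*0 - 1*10)**2) + 197 = (-8 + (0 - 10)**2) + 197 = (-8 + (-10)**2) + 197 = (-8 + 100) + 197 = 92 + 197 = 289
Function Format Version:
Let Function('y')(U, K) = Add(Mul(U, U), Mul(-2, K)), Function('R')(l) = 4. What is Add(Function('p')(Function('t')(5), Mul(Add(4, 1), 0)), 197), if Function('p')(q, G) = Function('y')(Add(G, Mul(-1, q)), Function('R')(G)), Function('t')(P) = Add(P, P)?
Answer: 289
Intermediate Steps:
Function('y')(U, K) = Add(Pow(U, 2), Mul(-2, K))
Function('t')(P) = Mul(2, P)
Function('p')(q, G) = Add(-8, Pow(Add(G, Mul(-1, q)), 2)) (Function('p')(q, G) = Add(Pow(Add(G, Mul(-1, q)), 2), Mul(-2, 4)) = Add(Pow(Add(G, Mul(-1, q)), 2), -8) = Add(-8, Pow(Add(G, Mul(-1, q)), 2)))
Add(Function('p')(Function('t')(5), Mul(Add(4, 1), 0)), 197) = Add(Add(-8, Pow(Add(Mul(Add(4, 1), 0), Mul(-1, Mul(2, 5))), 2)), 197) = Add(Add(-8, Pow(Add(Mul(5, 0), Mul(-1, 10)), 2)), 197) = Add(Add(-8, Pow(Add(0, -10), 2)), 197) = Add(Add(-8, Pow(-10, 2)), 197) = Add(Add(-8, 100), 197) = Add(92, 197) = 289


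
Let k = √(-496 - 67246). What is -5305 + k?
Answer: -5305 + I*√67742 ≈ -5305.0 + 260.27*I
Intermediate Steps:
k = I*√67742 (k = √(-67742) = I*√67742 ≈ 260.27*I)
-5305 + k = -5305 + I*√67742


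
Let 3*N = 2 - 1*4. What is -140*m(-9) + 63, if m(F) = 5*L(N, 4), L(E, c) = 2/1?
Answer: -1337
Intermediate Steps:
N = -2/3 (N = (2 - 1*4)/3 = (2 - 4)/3 = (1/3)*(-2) = -2/3 ≈ -0.66667)
L(E, c) = 2 (L(E, c) = 2*1 = 2)
m(F) = 10 (m(F) = 5*2 = 10)
-140*m(-9) + 63 = -140*10 + 63 = -1400 + 63 = -1337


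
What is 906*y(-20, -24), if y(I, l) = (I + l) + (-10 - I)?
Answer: -30804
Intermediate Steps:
y(I, l) = -10 + l
906*y(-20, -24) = 906*(-10 - 24) = 906*(-34) = -30804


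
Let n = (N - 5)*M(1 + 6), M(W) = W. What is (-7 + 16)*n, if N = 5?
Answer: 0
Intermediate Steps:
n = 0 (n = (5 - 5)*(1 + 6) = 0*7 = 0)
(-7 + 16)*n = (-7 + 16)*0 = 9*0 = 0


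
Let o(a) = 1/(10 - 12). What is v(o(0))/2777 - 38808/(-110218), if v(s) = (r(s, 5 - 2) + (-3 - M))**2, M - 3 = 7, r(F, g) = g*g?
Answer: 54766652/153037693 ≈ 0.35786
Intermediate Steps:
r(F, g) = g**2
o(a) = -1/2 (o(a) = 1/(-2) = -1/2)
M = 10 (M = 3 + 7 = 10)
v(s) = 16 (v(s) = ((5 - 2)**2 + (-3 - 1*10))**2 = (3**2 + (-3 - 10))**2 = (9 - 13)**2 = (-4)**2 = 16)
v(o(0))/2777 - 38808/(-110218) = 16/2777 - 38808/(-110218) = 16*(1/2777) - 38808*(-1/110218) = 16/2777 + 19404/55109 = 54766652/153037693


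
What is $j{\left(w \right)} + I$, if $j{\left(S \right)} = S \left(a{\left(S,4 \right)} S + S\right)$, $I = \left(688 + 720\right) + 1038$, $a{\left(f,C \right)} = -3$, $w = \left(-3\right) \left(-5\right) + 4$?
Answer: $1724$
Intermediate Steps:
$w = 19$ ($w = 15 + 4 = 19$)
$I = 2446$ ($I = 1408 + 1038 = 2446$)
$j{\left(S \right)} = - 2 S^{2}$ ($j{\left(S \right)} = S \left(- 3 S + S\right) = S \left(- 2 S\right) = - 2 S^{2}$)
$j{\left(w \right)} + I = - 2 \cdot 19^{2} + 2446 = \left(-2\right) 361 + 2446 = -722 + 2446 = 1724$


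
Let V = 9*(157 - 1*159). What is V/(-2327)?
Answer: 18/2327 ≈ 0.0077353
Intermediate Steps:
V = -18 (V = 9*(157 - 159) = 9*(-2) = -18)
V/(-2327) = -18/(-2327) = -18*(-1/2327) = 18/2327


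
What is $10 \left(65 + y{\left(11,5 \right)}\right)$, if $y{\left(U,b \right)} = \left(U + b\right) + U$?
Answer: $920$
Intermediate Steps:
$y{\left(U,b \right)} = b + 2 U$
$10 \left(65 + y{\left(11,5 \right)}\right) = 10 \left(65 + \left(5 + 2 \cdot 11\right)\right) = 10 \left(65 + \left(5 + 22\right)\right) = 10 \left(65 + 27\right) = 10 \cdot 92 = 920$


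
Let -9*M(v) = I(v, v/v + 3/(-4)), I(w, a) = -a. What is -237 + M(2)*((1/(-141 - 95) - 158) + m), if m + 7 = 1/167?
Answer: -114255365/472944 ≈ -241.58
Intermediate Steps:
M(v) = 1/36 (M(v) = -(-1)*(v/v + 3/(-4))/9 = -(-1)*(1 + 3*(-1/4))/9 = -(-1)*(1 - 3/4)/9 = -(-1)/(9*4) = -1/9*(-1/4) = 1/36)
m = -1168/167 (m = -7 + 1/167 = -1168/167 ≈ -6.9940)
-237 + M(2)*((1/(-141 - 95) - 158) + m) = -237 + ((1/(-141 - 95) - 158) - 1168/167)/36 = -237 + ((1/(-236) - 158) - 1168/167)/36 = -237 + ((-1/236 - 158) - 1168/167)/36 = -237 + (-37289/236 - 1168/167)/36 = -237 + (1/36)*(-6502911/39412) = -237 - 2167637/472944 = -114255365/472944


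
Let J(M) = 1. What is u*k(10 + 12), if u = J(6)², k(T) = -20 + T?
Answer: 2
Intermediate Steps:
u = 1 (u = 1² = 1)
u*k(10 + 12) = 1*(-20 + (10 + 12)) = 1*(-20 + 22) = 1*2 = 2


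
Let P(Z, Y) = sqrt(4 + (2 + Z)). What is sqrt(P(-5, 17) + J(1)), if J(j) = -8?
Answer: I*sqrt(7) ≈ 2.6458*I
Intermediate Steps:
P(Z, Y) = sqrt(6 + Z)
sqrt(P(-5, 17) + J(1)) = sqrt(sqrt(6 - 5) - 8) = sqrt(sqrt(1) - 8) = sqrt(1 - 8) = sqrt(-7) = I*sqrt(7)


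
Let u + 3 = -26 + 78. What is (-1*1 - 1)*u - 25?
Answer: -123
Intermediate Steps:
u = 49 (u = -3 + (-26 + 78) = -3 + 52 = 49)
(-1*1 - 1)*u - 25 = (-1*1 - 1)*49 - 25 = (-1 - 1)*49 - 25 = -2*49 - 25 = -98 - 25 = -123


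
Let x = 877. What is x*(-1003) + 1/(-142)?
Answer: -124907603/142 ≈ -8.7963e+5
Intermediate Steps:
x*(-1003) + 1/(-142) = 877*(-1003) + 1/(-142) = -879631 - 1/142 = -124907603/142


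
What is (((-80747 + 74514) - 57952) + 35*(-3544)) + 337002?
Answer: 148777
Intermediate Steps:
(((-80747 + 74514) - 57952) + 35*(-3544)) + 337002 = ((-6233 - 57952) - 124040) + 337002 = (-64185 - 124040) + 337002 = -188225 + 337002 = 148777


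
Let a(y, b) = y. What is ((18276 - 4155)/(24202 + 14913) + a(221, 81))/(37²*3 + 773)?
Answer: 1082317/23860150 ≈ 0.045361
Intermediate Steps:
((18276 - 4155)/(24202 + 14913) + a(221, 81))/(37²*3 + 773) = ((18276 - 4155)/(24202 + 14913) + 221)/(37²*3 + 773) = (14121/39115 + 221)/(1369*3 + 773) = (14121*(1/39115) + 221)/(4107 + 773) = (14121/39115 + 221)/4880 = (8658536/39115)*(1/4880) = 1082317/23860150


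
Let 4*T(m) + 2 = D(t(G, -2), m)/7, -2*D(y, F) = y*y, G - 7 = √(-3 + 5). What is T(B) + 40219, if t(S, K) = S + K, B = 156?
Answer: 2252209/56 - 5*√2/28 ≈ 40218.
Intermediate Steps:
G = 7 + √2 (G = 7 + √(-3 + 5) = 7 + √2 ≈ 8.4142)
t(S, K) = K + S
D(y, F) = -y²/2 (D(y, F) = -y*y/2 = -y²/2)
T(m) = -½ - (5 + √2)²/56 (T(m) = -½ + (-(-2 + (7 + √2))²/2/7)/4 = -½ + (-(5 + √2)²/2*(⅐))/4 = -½ + (-(5 + √2)²/14)/4 = -½ - (5 + √2)²/56)
T(B) + 40219 = (-55/56 - 5*√2/28) + 40219 = 2252209/56 - 5*√2/28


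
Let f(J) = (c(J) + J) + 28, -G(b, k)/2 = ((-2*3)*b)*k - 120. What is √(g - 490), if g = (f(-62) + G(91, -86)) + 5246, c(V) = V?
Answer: 34*I*√77 ≈ 298.35*I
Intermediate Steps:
G(b, k) = 240 + 12*b*k (G(b, k) = -2*(((-2*3)*b)*k - 120) = -2*((-6*b)*k - 120) = -2*(-6*b*k - 120) = -2*(-120 - 6*b*k) = 240 + 12*b*k)
f(J) = 28 + 2*J (f(J) = (J + J) + 28 = 2*J + 28 = 28 + 2*J)
g = -88522 (g = ((28 + 2*(-62)) + (240 + 12*91*(-86))) + 5246 = ((28 - 124) + (240 - 93912)) + 5246 = (-96 - 93672) + 5246 = -93768 + 5246 = -88522)
√(g - 490) = √(-88522 - 490) = √(-89012) = 34*I*√77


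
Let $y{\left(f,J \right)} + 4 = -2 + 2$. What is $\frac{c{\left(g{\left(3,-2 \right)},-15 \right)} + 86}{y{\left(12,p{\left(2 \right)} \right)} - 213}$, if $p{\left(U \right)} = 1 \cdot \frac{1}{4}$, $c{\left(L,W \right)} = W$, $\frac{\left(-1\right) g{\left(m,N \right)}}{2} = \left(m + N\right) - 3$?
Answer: $- \frac{71}{217} \approx -0.32719$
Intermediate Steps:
$g{\left(m,N \right)} = 6 - 2 N - 2 m$ ($g{\left(m,N \right)} = - 2 \left(\left(m + N\right) - 3\right) = - 2 \left(\left(N + m\right) - 3\right) = - 2 \left(-3 + N + m\right) = 6 - 2 N - 2 m$)
$p{\left(U \right)} = \frac{1}{4}$ ($p{\left(U \right)} = 1 \cdot \frac{1}{4} = \frac{1}{4}$)
$y{\left(f,J \right)} = -4$ ($y{\left(f,J \right)} = -4 + \left(-2 + 2\right) = -4 + 0 = -4$)
$\frac{c{\left(g{\left(3,-2 \right)},-15 \right)} + 86}{y{\left(12,p{\left(2 \right)} \right)} - 213} = \frac{-15 + 86}{-4 - 213} = \frac{71}{-217} = 71 \left(- \frac{1}{217}\right) = - \frac{71}{217}$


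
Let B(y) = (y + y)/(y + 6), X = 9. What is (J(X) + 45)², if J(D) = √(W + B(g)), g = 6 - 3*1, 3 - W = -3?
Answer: 6095/3 + 60*√15 ≈ 2264.0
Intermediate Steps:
W = 6 (W = 3 - 1*(-3) = 3 + 3 = 6)
g = 3 (g = 6 - 3 = 3)
B(y) = 2*y/(6 + y) (B(y) = (2*y)/(6 + y) = 2*y/(6 + y))
J(D) = 2*√15/3 (J(D) = √(6 + 2*3/(6 + 3)) = √(6 + 2*3/9) = √(6 + 2*3*(⅑)) = √(6 + ⅔) = √(20/3) = 2*√15/3)
(J(X) + 45)² = (2*√15/3 + 45)² = (45 + 2*√15/3)²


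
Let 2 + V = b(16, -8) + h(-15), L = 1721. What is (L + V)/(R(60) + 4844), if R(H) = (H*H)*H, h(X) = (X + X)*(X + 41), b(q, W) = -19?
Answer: 230/55211 ≈ 0.0041658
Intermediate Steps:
h(X) = 2*X*(41 + X) (h(X) = (2*X)*(41 + X) = 2*X*(41 + X))
V = -801 (V = -2 + (-19 + 2*(-15)*(41 - 15)) = -2 + (-19 + 2*(-15)*26) = -2 + (-19 - 780) = -2 - 799 = -801)
R(H) = H³ (R(H) = H²*H = H³)
(L + V)/(R(60) + 4844) = (1721 - 801)/(60³ + 4844) = 920/(216000 + 4844) = 920/220844 = 920*(1/220844) = 230/55211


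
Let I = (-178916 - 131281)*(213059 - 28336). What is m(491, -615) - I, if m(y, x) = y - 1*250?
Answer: 57300520672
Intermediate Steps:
m(y, x) = -250 + y (m(y, x) = y - 250 = -250 + y)
I = -57300520431 (I = -310197*184723 = -57300520431)
m(491, -615) - I = (-250 + 491) - 1*(-57300520431) = 241 + 57300520431 = 57300520672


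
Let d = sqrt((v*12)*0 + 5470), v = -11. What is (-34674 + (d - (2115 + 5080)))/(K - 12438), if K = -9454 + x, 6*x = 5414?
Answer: 125607/62969 - 3*sqrt(5470)/62969 ≈ 1.9912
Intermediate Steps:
x = 2707/3 (x = (1/6)*5414 = 2707/3 ≈ 902.33)
d = sqrt(5470) (d = sqrt(-11*12*0 + 5470) = sqrt(-132*0 + 5470) = sqrt(0 + 5470) = sqrt(5470) ≈ 73.959)
K = -25655/3 (K = -9454 + 2707/3 = -25655/3 ≈ -8551.7)
(-34674 + (d - (2115 + 5080)))/(K - 12438) = (-34674 + (sqrt(5470) - (2115 + 5080)))/(-25655/3 - 12438) = (-34674 + (sqrt(5470) - 1*7195))/(-62969/3) = (-34674 + (sqrt(5470) - 7195))*(-3/62969) = (-34674 + (-7195 + sqrt(5470)))*(-3/62969) = (-41869 + sqrt(5470))*(-3/62969) = 125607/62969 - 3*sqrt(5470)/62969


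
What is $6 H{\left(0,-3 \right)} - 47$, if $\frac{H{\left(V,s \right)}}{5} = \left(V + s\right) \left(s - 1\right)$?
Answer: $313$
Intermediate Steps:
$H{\left(V,s \right)} = 5 \left(-1 + s\right) \left(V + s\right)$ ($H{\left(V,s \right)} = 5 \left(V + s\right) \left(s - 1\right) = 5 \left(V + s\right) \left(-1 + s\right) = 5 \left(-1 + s\right) \left(V + s\right)$)
$6 H{\left(0,-3 \right)} - 47 = 6 \left(\left(-5\right) 0 - -15 + 5 \left(-3\right)^{2} + 5 \cdot 0 \left(-3\right)\right) - 47 = 6 \left(0 + 15 + 5 \cdot 9 + 0\right) - 47 = 6 \left(0 + 15 + 45 + 0\right) - 47 = 6 \cdot 60 - 47 = 360 - 47 = 313$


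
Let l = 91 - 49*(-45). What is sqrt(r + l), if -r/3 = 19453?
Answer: I*sqrt(56063) ≈ 236.78*I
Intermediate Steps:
l = 2296 (l = 91 + 2205 = 2296)
r = -58359 (r = -3*19453 = -58359)
sqrt(r + l) = sqrt(-58359 + 2296) = sqrt(-56063) = I*sqrt(56063)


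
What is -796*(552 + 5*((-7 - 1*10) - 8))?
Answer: -339892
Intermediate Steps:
-796*(552 + 5*((-7 - 1*10) - 8)) = -796*(552 + 5*((-7 - 10) - 8)) = -796*(552 + 5*(-17 - 8)) = -796*(552 + 5*(-25)) = -796*(552 - 125) = -796*427 = -339892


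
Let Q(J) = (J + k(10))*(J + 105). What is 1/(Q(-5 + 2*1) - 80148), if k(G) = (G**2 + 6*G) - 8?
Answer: -1/64950 ≈ -1.5396e-5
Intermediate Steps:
k(G) = -8 + G**2 + 6*G
Q(J) = (105 + J)*(152 + J) (Q(J) = (J + (-8 + 10**2 + 6*10))*(J + 105) = (J + (-8 + 100 + 60))*(105 + J) = (J + 152)*(105 + J) = (152 + J)*(105 + J) = (105 + J)*(152 + J))
1/(Q(-5 + 2*1) - 80148) = 1/((15960 + (-5 + 2*1)**2 + 257*(-5 + 2*1)) - 80148) = 1/((15960 + (-5 + 2)**2 + 257*(-5 + 2)) - 80148) = 1/((15960 + (-3)**2 + 257*(-3)) - 80148) = 1/((15960 + 9 - 771) - 80148) = 1/(15198 - 80148) = 1/(-64950) = -1/64950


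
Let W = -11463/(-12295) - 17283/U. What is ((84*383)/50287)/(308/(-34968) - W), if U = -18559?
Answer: -64175899868667720/187821232723315703 ≈ -0.34169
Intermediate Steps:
W = 425236302/228182905 (W = -11463/(-12295) - 17283/(-18559) = -11463*(-1/12295) - 17283*(-1/18559) = 11463/12295 + 17283/18559 = 425236302/228182905 ≈ 1.8636)
((84*383)/50287)/(308/(-34968) - W) = ((84*383)/50287)/(308/(-34968) - 1*425236302/228182905) = (32172*(1/50287))/(308*(-1/34968) - 425236302/228182905) = 32172/(50287*(-77/8742 - 425236302/228182905)) = 32172/(50287*(-3734985835769/1994774955510)) = (32172/50287)*(-1994774955510/3734985835769) = -64175899868667720/187821232723315703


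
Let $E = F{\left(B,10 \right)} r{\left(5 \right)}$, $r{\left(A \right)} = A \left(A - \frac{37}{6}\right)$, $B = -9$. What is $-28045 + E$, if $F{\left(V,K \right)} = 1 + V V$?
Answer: $- \frac{85570}{3} \approx -28523.0$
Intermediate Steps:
$r{\left(A \right)} = A \left(- \frac{37}{6} + A\right)$ ($r{\left(A \right)} = A \left(A - \frac{37}{6}\right) = A \left(- \frac{37}{6} + A\right)$)
$F{\left(V,K \right)} = 1 + V^{2}$
$E = - \frac{1435}{3}$ ($E = \left(1 + \left(-9\right)^{2}\right) \frac{1}{6} \cdot 5 \left(-37 + 6 \cdot 5\right) = \left(1 + 81\right) \frac{1}{6} \cdot 5 \left(-37 + 30\right) = 82 \cdot \frac{1}{6} \cdot 5 \left(-7\right) = 82 \left(- \frac{35}{6}\right) = - \frac{1435}{3} \approx -478.33$)
$-28045 + E = -28045 - \frac{1435}{3} = - \frac{85570}{3}$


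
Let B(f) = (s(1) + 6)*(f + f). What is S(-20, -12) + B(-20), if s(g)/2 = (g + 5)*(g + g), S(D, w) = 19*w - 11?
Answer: -1439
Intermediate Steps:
S(D, w) = -11 + 19*w
s(g) = 4*g*(5 + g) (s(g) = 2*((g + 5)*(g + g)) = 2*((5 + g)*(2*g)) = 2*(2*g*(5 + g)) = 4*g*(5 + g))
B(f) = 60*f (B(f) = (4*1*(5 + 1) + 6)*(f + f) = (4*1*6 + 6)*(2*f) = (24 + 6)*(2*f) = 30*(2*f) = 60*f)
S(-20, -12) + B(-20) = (-11 + 19*(-12)) + 60*(-20) = (-11 - 228) - 1200 = -239 - 1200 = -1439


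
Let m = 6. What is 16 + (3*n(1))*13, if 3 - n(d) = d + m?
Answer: -140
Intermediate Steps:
n(d) = -3 - d (n(d) = 3 - (d + 6) = 3 - (6 + d) = 3 + (-6 - d) = -3 - d)
16 + (3*n(1))*13 = 16 + (3*(-3 - 1*1))*13 = 16 + (3*(-3 - 1))*13 = 16 + (3*(-4))*13 = 16 - 12*13 = 16 - 156 = -140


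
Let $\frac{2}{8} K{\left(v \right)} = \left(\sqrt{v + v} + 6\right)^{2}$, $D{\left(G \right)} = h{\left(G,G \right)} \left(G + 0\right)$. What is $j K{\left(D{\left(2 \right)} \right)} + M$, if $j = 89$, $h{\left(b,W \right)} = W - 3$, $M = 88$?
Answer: $11480 + 8544 i \approx 11480.0 + 8544.0 i$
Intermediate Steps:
$h{\left(b,W \right)} = -3 + W$
$D{\left(G \right)} = G \left(-3 + G\right)$ ($D{\left(G \right)} = \left(-3 + G\right) \left(G + 0\right) = \left(-3 + G\right) G = G \left(-3 + G\right)$)
$K{\left(v \right)} = 4 \left(6 + \sqrt{2} \sqrt{v}\right)^{2}$ ($K{\left(v \right)} = 4 \left(\sqrt{v + v} + 6\right)^{2} = 4 \left(\sqrt{2 v} + 6\right)^{2} = 4 \left(\sqrt{2} \sqrt{v} + 6\right)^{2} = 4 \left(6 + \sqrt{2} \sqrt{v}\right)^{2}$)
$j K{\left(D{\left(2 \right)} \right)} + M = 89 \cdot 4 \left(6 + \sqrt{2} \sqrt{2 \left(-3 + 2\right)}\right)^{2} + 88 = 89 \cdot 4 \left(6 + \sqrt{2} \sqrt{2 \left(-1\right)}\right)^{2} + 88 = 89 \cdot 4 \left(6 + \sqrt{2} \sqrt{-2}\right)^{2} + 88 = 89 \cdot 4 \left(6 + \sqrt{2} i \sqrt{2}\right)^{2} + 88 = 89 \cdot 4 \left(6 + 2 i\right)^{2} + 88 = 356 \left(6 + 2 i\right)^{2} + 88 = 88 + 356 \left(6 + 2 i\right)^{2}$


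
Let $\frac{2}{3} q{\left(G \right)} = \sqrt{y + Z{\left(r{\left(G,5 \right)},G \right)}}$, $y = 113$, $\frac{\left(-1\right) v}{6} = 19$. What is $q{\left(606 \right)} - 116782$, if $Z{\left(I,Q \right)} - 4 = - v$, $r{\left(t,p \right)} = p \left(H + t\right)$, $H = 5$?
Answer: $-116782 + \frac{3 \sqrt{231}}{2} \approx -1.1676 \cdot 10^{5}$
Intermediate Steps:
$v = -114$ ($v = \left(-6\right) 19 = -114$)
$r{\left(t,p \right)} = p \left(5 + t\right)$
$Z{\left(I,Q \right)} = 118$ ($Z{\left(I,Q \right)} = 4 - -114 = 4 + 114 = 118$)
$q{\left(G \right)} = \frac{3 \sqrt{231}}{2}$ ($q{\left(G \right)} = \frac{3 \sqrt{113 + 118}}{2} = \frac{3 \sqrt{231}}{2}$)
$q{\left(606 \right)} - 116782 = \frac{3 \sqrt{231}}{2} - 116782 = -116782 + \frac{3 \sqrt{231}}{2}$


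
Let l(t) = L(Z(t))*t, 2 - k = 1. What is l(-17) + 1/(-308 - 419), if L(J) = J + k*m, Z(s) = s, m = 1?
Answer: 197743/727 ≈ 272.00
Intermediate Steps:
k = 1 (k = 2 - 1*1 = 2 - 1 = 1)
L(J) = 1 + J (L(J) = J + 1*1 = J + 1 = 1 + J)
l(t) = t*(1 + t) (l(t) = (1 + t)*t = t*(1 + t))
l(-17) + 1/(-308 - 419) = -17*(1 - 17) + 1/(-308 - 419) = -17*(-16) + 1/(-727) = 272 - 1/727 = 197743/727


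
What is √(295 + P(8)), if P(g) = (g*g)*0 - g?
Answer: √287 ≈ 16.941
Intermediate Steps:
P(g) = -g (P(g) = g²*0 - g = 0 - g = -g)
√(295 + P(8)) = √(295 - 1*8) = √(295 - 8) = √287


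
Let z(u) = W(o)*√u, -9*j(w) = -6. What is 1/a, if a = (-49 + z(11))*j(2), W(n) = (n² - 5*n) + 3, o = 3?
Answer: -147/4604 + 9*√11/4604 ≈ -0.025445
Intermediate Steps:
j(w) = ⅔ (j(w) = -⅑*(-6) = ⅔)
W(n) = 3 + n² - 5*n
z(u) = -3*√u (z(u) = (3 + 3² - 5*3)*√u = (3 + 9 - 15)*√u = -3*√u)
a = -98/3 - 2*√11 (a = (-49 - 3*√11)*(⅔) = -98/3 - 2*√11 ≈ -39.300)
1/a = 1/(-98/3 - 2*√11)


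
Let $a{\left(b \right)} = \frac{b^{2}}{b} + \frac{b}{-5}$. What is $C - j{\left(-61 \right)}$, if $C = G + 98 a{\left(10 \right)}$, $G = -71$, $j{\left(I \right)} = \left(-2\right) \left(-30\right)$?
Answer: $653$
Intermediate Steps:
$j{\left(I \right)} = 60$
$a{\left(b \right)} = \frac{4 b}{5}$ ($a{\left(b \right)} = b + b \left(- \frac{1}{5}\right) = b - \frac{b}{5} = \frac{4 b}{5}$)
$C = 713$ ($C = -71 + 98 \cdot \frac{4}{5} \cdot 10 = -71 + 98 \cdot 8 = -71 + 784 = 713$)
$C - j{\left(-61 \right)} = 713 - 60 = 653$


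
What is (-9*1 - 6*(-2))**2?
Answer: 9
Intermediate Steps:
(-9*1 - 6*(-2))**2 = (-9 + 12)**2 = 3**2 = 9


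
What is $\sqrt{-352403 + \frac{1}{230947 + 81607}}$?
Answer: $\frac{i \sqrt{34426250097294594}}{312554} \approx 593.64 i$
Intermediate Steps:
$\sqrt{-352403 + \frac{1}{230947 + 81607}} = \sqrt{-352403 + \frac{1}{312554}} = \sqrt{- \frac{110144967261}{312554}} = \frac{i \sqrt{34426250097294594}}{312554}$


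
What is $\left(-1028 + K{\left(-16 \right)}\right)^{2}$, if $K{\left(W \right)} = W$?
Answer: $1089936$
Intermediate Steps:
$\left(-1028 + K{\left(-16 \right)}\right)^{2} = \left(-1028 - 16\right)^{2} = \left(-1044\right)^{2} = 1089936$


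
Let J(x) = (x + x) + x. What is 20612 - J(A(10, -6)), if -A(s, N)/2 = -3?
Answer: 20594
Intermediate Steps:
A(s, N) = 6 (A(s, N) = -2*(-3) = 6)
J(x) = 3*x (J(x) = 2*x + x = 3*x)
20612 - J(A(10, -6)) = 20612 - 3*6 = 20612 - 1*18 = 20612 - 18 = 20594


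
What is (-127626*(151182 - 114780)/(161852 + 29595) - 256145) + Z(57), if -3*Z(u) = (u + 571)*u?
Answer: -55968379071/191447 ≈ -2.9234e+5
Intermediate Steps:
Z(u) = -u*(571 + u)/3 (Z(u) = -(u + 571)*u/3 = -(571 + u)*u/3 = -u*(571 + u)/3)
(-127626*(151182 - 114780)/(161852 + 29595) - 256145) + Z(57) = (-127626*(151182 - 114780)/(161852 + 29595) - 256145) - 1/3*57*(571 + 57) = (-127626/(191447/36402) - 256145) - 1/3*57*628 = (-127626/(191447*(1/36402)) - 256145) - 11932 = (-127626/191447/36402 - 256145) - 11932 = (-127626*36402/191447 - 256145) - 11932 = (-4645841652/191447 - 256145) - 11932 = -53684033467/191447 - 11932 = -55968379071/191447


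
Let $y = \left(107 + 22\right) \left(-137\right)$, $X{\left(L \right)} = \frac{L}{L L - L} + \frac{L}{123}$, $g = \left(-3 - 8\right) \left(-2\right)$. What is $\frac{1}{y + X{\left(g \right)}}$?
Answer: $- \frac{287}{5072086} \approx -5.6584 \cdot 10^{-5}$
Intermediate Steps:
$g = 22$ ($g = \left(-11\right) \left(-2\right) = 22$)
$X{\left(L \right)} = \frac{L}{123} + \frac{L}{L^{2} - L}$ ($X{\left(L \right)} = \frac{L}{L^{2} - L} + L \frac{1}{123} = \frac{L}{L^{2} - L} + \frac{L}{123} = \frac{L}{123} + \frac{L}{L^{2} - L}$)
$y = -17673$ ($y = 129 \left(-137\right) = -17673$)
$\frac{1}{y + X{\left(g \right)}} = \frac{1}{-17673 + \frac{123 + 22^{2} - 22}{123 \left(-1 + 22\right)}} = \frac{1}{-17673 + \frac{123 + 484 - 22}{123 \cdot 21}} = \frac{1}{-17673 + \frac{1}{123} \cdot \frac{1}{21} \cdot 585} = \frac{1}{-17673 + \frac{65}{287}} = \frac{1}{- \frac{5072086}{287}} = - \frac{287}{5072086}$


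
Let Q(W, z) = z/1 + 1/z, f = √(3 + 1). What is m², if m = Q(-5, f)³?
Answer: 15625/64 ≈ 244.14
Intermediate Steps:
f = 2 (f = √4 = 2)
Q(W, z) = z + 1/z (Q(W, z) = z*1 + 1/z = z + 1/z)
m = 125/8 (m = (2 + 1/2)³ = (2 + ½)³ = (5/2)³ = 125/8 ≈ 15.625)
m² = (125/8)² = 15625/64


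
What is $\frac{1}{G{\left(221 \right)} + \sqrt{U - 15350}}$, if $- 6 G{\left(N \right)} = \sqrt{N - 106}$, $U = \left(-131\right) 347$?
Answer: $- \frac{6}{\sqrt{115} - 6 i \sqrt{60807}} \approx -2.9391 \cdot 10^{-5} - 0.0040551 i$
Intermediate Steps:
$U = -45457$
$G{\left(N \right)} = - \frac{\sqrt{-106 + N}}{6}$ ($G{\left(N \right)} = - \frac{\sqrt{N - 106}}{6} = - \frac{\sqrt{-106 + N}}{6}$)
$\frac{1}{G{\left(221 \right)} + \sqrt{U - 15350}} = \frac{1}{- \frac{\sqrt{-106 + 221}}{6} + \sqrt{-45457 - 15350}} = \frac{1}{- \frac{\sqrt{115}}{6} + \sqrt{-60807}} = \frac{1}{- \frac{\sqrt{115}}{6} + i \sqrt{60807}}$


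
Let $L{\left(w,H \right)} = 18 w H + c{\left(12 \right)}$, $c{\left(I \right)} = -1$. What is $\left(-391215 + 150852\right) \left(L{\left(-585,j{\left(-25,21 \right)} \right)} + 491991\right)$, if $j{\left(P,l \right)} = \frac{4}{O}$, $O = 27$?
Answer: $-117881226090$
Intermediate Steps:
$j{\left(P,l \right)} = \frac{4}{27}$
$L{\left(w,H \right)} = -1 + 18 H w$ ($L{\left(w,H \right)} = 18 w H - 1 = 18 H w - 1 = -1 + 18 H w$)
$\left(-391215 + 150852\right) \left(L{\left(-585,j{\left(-25,21 \right)} \right)} + 491991\right) = \left(-391215 + 150852\right) \left(\left(-1 + 18 \cdot \frac{4}{27} \left(-585\right)\right) + 491991\right) = - 240363 \left(\left(-1 - 1560\right) + 491991\right) = - 240363 \left(-1561 + 491991\right) = \left(-240363\right) 490430 = -117881226090$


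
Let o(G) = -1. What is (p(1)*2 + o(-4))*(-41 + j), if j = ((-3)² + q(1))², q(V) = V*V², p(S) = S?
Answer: 59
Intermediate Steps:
q(V) = V³
j = 100 (j = ((-3)² + 1³)² = (9 + 1)² = 10² = 100)
(p(1)*2 + o(-4))*(-41 + j) = (1*2 - 1)*(-41 + 100) = (2 - 1)*59 = 1*59 = 59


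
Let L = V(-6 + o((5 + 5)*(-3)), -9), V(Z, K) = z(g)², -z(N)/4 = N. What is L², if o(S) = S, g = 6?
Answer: 331776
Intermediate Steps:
z(N) = -4*N
V(Z, K) = 576 (V(Z, K) = (-4*6)² = (-24)² = 576)
L = 576
L² = 576² = 331776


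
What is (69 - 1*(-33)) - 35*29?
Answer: -913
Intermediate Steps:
(69 - 1*(-33)) - 35*29 = (69 + 33) - 1015 = 102 - 1015 = -913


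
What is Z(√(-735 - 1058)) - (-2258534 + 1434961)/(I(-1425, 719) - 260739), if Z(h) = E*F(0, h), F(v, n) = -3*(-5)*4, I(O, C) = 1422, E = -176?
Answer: -2739211093/259317 ≈ -10563.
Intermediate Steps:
F(v, n) = 60 (F(v, n) = 15*4 = 60)
Z(h) = -10560 (Z(h) = -176*60 = -10560)
Z(√(-735 - 1058)) - (-2258534 + 1434961)/(I(-1425, 719) - 260739) = -10560 - (-2258534 + 1434961)/(1422 - 260739) = -10560 - (-823573)/(-259317) = -10560 - (-823573)*(-1)/259317 = -10560 - 1*823573/259317 = -10560 - 823573/259317 = -2739211093/259317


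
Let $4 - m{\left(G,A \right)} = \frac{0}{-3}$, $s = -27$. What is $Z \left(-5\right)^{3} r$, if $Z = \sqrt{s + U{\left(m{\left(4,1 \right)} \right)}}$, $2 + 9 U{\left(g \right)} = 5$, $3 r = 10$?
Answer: $- \frac{5000 i \sqrt{15}}{9} \approx - 2151.7 i$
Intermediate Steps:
$r = \frac{10}{3}$ ($r = \frac{1}{3} \cdot 10 = \frac{10}{3} \approx 3.3333$)
$m{\left(G,A \right)} = 4$ ($m{\left(G,A \right)} = 4 - \frac{0}{-3} = 4 - 0 \left(- \frac{1}{3}\right) = 4 - 0 = 4 + 0 = 4$)
$U{\left(g \right)} = \frac{1}{3}$ ($U{\left(g \right)} = - \frac{2}{9} + \frac{1}{9} \cdot 5 = - \frac{2}{9} + \frac{5}{9} = \frac{1}{3}$)
$Z = \frac{4 i \sqrt{15}}{3}$ ($Z = \sqrt{-27 + \frac{1}{3}} = \sqrt{- \frac{80}{3}} = \frac{4 i \sqrt{15}}{3} \approx 5.164 i$)
$Z \left(-5\right)^{3} r = \frac{4 i \sqrt{15}}{3} \left(-5\right)^{3} \cdot \frac{10}{3} = \frac{4 i \sqrt{15}}{3} \left(-125\right) \frac{10}{3} = - \frac{500 i \sqrt{15}}{3} \cdot \frac{10}{3} = - \frac{5000 i \sqrt{15}}{9}$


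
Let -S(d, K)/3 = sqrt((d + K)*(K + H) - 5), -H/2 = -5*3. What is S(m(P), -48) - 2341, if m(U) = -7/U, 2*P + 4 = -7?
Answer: -2341 - 3*sqrt(101167)/11 ≈ -2427.7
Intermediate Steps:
H = 30 (H = -(-10)*3 = -2*(-15) = 30)
P = -11/2 (P = -2 + (1/2)*(-7) = -2 - 7/2 = -11/2 ≈ -5.5000)
S(d, K) = -3*sqrt(-5 + (30 + K)*(K + d)) (S(d, K) = -3*sqrt((d + K)*(K + 30) - 5) = -3*sqrt((K + d)*(30 + K) - 5) = -3*sqrt((30 + K)*(K + d) - 5) = -3*sqrt(-5 + (30 + K)*(K + d)))
S(m(P), -48) - 2341 = -3*sqrt(-5 + (-48)**2 + 30*(-48) + 30*(-7/(-11/2)) - (-336)/(-11/2)) - 2341 = -3*sqrt(-5 + 2304 - 1440 + 30*(-7*(-2/11)) - (-336)*(-2)/11) - 2341 = -3*sqrt(-5 + 2304 - 1440 + 30*(14/11) - 48*14/11) - 2341 = -3*sqrt(-5 + 2304 - 1440 + 420/11 - 672/11) - 2341 = -3*sqrt(101167)/11 - 2341 = -2341 - 3*sqrt(101167)/11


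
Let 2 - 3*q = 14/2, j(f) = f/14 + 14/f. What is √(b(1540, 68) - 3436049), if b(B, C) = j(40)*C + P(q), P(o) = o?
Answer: I*√37880054205/105 ≈ 1853.6*I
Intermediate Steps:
j(f) = 14/f + f/14 (j(f) = f*(1/14) + 14/f = f/14 + 14/f = 14/f + f/14)
q = -5/3 (q = ⅔ - 14/(3*2) = ⅔ - ⅓*7 = ⅔ - 7/3 = -5/3 ≈ -1.6667)
b(B, C) = -5/3 + 449*C/140 (b(B, C) = (14/40 + (1/14)*40)*C - 5/3 = (14*(1/40) + 20/7)*C - 5/3 = (7/20 + 20/7)*C - 5/3 = 449*C/140 - 5/3 = -5/3 + 449*C/140)
√(b(1540, 68) - 3436049) = √((-5/3 + (449/140)*68) - 3436049) = √((-5/3 + 7633/35) - 3436049) = √(22724/105 - 3436049) = √(-360762421/105) = I*√37880054205/105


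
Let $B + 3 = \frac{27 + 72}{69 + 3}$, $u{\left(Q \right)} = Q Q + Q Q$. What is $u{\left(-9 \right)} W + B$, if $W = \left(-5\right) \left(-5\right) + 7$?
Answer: $\frac{41459}{8} \approx 5182.4$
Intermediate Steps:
$u{\left(Q \right)} = 2 Q^{2}$ ($u{\left(Q \right)} = Q^{2} + Q^{2} = 2 Q^{2}$)
$W = 32$ ($W = 25 + 7 = 32$)
$B = - \frac{13}{8}$ ($B = -3 + \frac{27 + 72}{69 + 3} = -3 + \frac{99}{72} = -3 + 99 \cdot \frac{1}{72} = -3 + \frac{11}{8} = - \frac{13}{8} \approx -1.625$)
$u{\left(-9 \right)} W + B = 2 \left(-9\right)^{2} \cdot 32 - \frac{13}{8} = 2 \cdot 81 \cdot 32 - \frac{13}{8} = 162 \cdot 32 - \frac{13}{8} = 5184 - \frac{13}{8} = \frac{41459}{8}$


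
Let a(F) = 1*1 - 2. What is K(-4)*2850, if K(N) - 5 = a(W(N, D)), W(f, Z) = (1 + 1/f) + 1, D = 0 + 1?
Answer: 11400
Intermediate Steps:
D = 1
W(f, Z) = 2 + 1/f (W(f, Z) = (1 + 1/f) + 1 = 2 + 1/f)
a(F) = -1 (a(F) = 1 - 2 = -1)
K(N) = 4 (K(N) = 5 - 1 = 4)
K(-4)*2850 = 4*2850 = 11400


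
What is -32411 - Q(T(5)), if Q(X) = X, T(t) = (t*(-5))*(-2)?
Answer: -32461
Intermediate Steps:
T(t) = 10*t (T(t) = -5*t*(-2) = 10*t)
-32411 - Q(T(5)) = -32411 - 10*5 = -32411 - 1*50 = -32411 - 50 = -32461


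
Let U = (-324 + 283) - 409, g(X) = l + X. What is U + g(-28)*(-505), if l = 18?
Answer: 4600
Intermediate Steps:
g(X) = 18 + X
U = -450 (U = -41 - 409 = -450)
U + g(-28)*(-505) = -450 + (18 - 28)*(-505) = -450 - 10*(-505) = -450 + 5050 = 4600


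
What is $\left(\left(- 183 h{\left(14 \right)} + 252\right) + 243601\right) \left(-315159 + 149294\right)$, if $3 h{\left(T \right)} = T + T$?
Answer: $-40163380425$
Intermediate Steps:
$h{\left(T \right)} = \frac{2 T}{3}$ ($h{\left(T \right)} = \frac{T + T}{3} = \frac{2 T}{3}$)
$\left(\left(- 183 h{\left(14 \right)} + 252\right) + 243601\right) \left(-315159 + 149294\right) = \left(\left(- 183 \cdot \frac{2}{3} \cdot 14 + 252\right) + 243601\right) \left(-315159 + 149294\right) = \left(\left(\left(-183\right) \frac{28}{3} + 252\right) + 243601\right) \left(-165865\right) = \left(\left(-1708 + 252\right) + 243601\right) \left(-165865\right) = \left(-1456 + 243601\right) \left(-165865\right) = 242145 \left(-165865\right) = -40163380425$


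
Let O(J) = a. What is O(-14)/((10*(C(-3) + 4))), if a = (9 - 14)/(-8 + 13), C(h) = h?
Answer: -1/10 ≈ -0.10000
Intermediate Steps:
a = -1 (a = -5/5 = -5*1/5 = -1)
O(J) = -1
O(-14)/((10*(C(-3) + 4))) = -1/(10*(-3 + 4)) = -1/(10*1) = -1/10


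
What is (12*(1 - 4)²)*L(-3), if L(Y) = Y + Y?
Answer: -648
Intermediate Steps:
L(Y) = 2*Y
(12*(1 - 4)²)*L(-3) = (12*(1 - 4)²)*(2*(-3)) = (12*(-3)²)*(-6) = (12*9)*(-6) = 108*(-6) = -648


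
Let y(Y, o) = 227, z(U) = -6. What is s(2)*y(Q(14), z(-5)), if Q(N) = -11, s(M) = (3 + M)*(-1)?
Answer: -1135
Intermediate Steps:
s(M) = -3 - M
s(2)*y(Q(14), z(-5)) = (-3 - 1*2)*227 = (-3 - 2)*227 = -5*227 = -1135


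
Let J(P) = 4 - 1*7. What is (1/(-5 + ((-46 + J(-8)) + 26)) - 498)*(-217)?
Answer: 432295/4 ≈ 1.0807e+5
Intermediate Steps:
J(P) = -3 (J(P) = 4 - 7 = -3)
(1/(-5 + ((-46 + J(-8)) + 26)) - 498)*(-217) = (1/(-5 + ((-46 - 3) + 26)) - 498)*(-217) = (1/(-5 + (-49 + 26)) - 498)*(-217) = (1/(-5 - 23) - 498)*(-217) = (1/(-28) - 498)*(-217) = (-1/28 - 498)*(-217) = -13945/28*(-217) = 432295/4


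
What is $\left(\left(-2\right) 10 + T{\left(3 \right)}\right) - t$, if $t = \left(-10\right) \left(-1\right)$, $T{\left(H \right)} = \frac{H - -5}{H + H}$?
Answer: $- \frac{86}{3} \approx -28.667$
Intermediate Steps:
$T{\left(H \right)} = \frac{5 + H}{2 H}$ ($T{\left(H \right)} = \frac{H + 5}{2 H} = \left(5 + H\right) \frac{1}{2 H} = \frac{5 + H}{2 H}$)
$t = 10$
$\left(\left(-2\right) 10 + T{\left(3 \right)}\right) - t = \left(\left(-2\right) 10 + \frac{5 + 3}{2 \cdot 3}\right) - 10 = \left(-20 + \frac{1}{2} \cdot \frac{1}{3} \cdot 8\right) - 10 = \left(-20 + \frac{4}{3}\right) - 10 = - \frac{56}{3} - 10 = - \frac{86}{3}$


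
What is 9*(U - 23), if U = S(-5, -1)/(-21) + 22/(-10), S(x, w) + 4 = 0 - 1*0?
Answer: -7878/35 ≈ -225.09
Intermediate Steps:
S(x, w) = -4 (S(x, w) = -4 + (0 - 1*0) = -4 + (0 + 0) = -4 + 0 = -4)
U = -211/105 (U = -4/(-21) + 22/(-10) = -4*(-1/21) + 22*(-⅒) = 4/21 - 11/5 = -211/105 ≈ -2.0095)
9*(U - 23) = 9*(-211/105 - 23) = 9*(-2626/105) = -7878/35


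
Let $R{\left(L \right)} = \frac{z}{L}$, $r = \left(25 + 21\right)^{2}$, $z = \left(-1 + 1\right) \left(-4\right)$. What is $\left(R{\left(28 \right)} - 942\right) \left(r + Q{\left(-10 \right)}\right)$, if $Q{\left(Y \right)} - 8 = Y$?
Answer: $-1991388$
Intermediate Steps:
$Q{\left(Y \right)} = 8 + Y$
$z = 0$ ($z = 0 \left(-4\right) = 0$)
$r = 2116$ ($r = 46^{2} = 2116$)
$R{\left(L \right)} = 0$ ($R{\left(L \right)} = \frac{0}{L} = 0$)
$\left(R{\left(28 \right)} - 942\right) \left(r + Q{\left(-10 \right)}\right) = \left(0 - 942\right) \left(2116 + \left(8 - 10\right)\right) = - 942 \left(2116 - 2\right) = \left(-942\right) 2114 = -1991388$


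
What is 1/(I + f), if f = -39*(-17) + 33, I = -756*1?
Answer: -1/60 ≈ -0.016667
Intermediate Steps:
I = -756
f = 696 (f = 663 + 33 = 696)
1/(I + f) = 1/(-756 + 696) = 1/(-60) = -1/60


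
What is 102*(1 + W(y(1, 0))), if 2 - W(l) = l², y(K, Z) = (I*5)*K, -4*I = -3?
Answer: -9027/8 ≈ -1128.4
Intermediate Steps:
I = ¾ (I = -¼*(-3) = ¾ ≈ 0.75000)
y(K, Z) = 15*K/4 (y(K, Z) = ((¾)*5)*K = 15*K/4)
W(l) = 2 - l²
102*(1 + W(y(1, 0))) = 102*(1 + (2 - ((15/4)*1)²)) = 102*(1 + (2 - (15/4)²)) = 102*(1 + (2 - 1*225/16)) = 102*(1 + (2 - 225/16)) = 102*(1 - 193/16) = 102*(-177/16) = -9027/8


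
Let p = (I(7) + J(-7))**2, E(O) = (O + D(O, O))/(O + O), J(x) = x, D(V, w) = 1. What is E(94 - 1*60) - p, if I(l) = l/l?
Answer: -2413/68 ≈ -35.485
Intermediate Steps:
I(l) = 1
E(O) = (1 + O)/(2*O) (E(O) = (O + 1)/(O + O) = (1 + O)/((2*O)) = (1 + O)*(1/(2*O)) = (1 + O)/(2*O))
p = 36 (p = (1 - 7)**2 = (-6)**2 = 36)
E(94 - 1*60) - p = (1 + (94 - 1*60))/(2*(94 - 1*60)) - 1*36 = (1 + (94 - 60))/(2*(94 - 60)) - 36 = (1/2)*(1 + 34)/34 - 36 = (1/2)*(1/34)*35 - 36 = 35/68 - 36 = -2413/68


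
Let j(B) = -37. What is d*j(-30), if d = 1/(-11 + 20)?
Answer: -37/9 ≈ -4.1111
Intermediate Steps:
d = ⅑ (d = 1/9 = ⅑ ≈ 0.11111)
d*j(-30) = (⅑)*(-37) = -37/9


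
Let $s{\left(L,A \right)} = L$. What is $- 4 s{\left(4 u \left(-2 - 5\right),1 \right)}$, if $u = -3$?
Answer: $-336$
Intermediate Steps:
$- 4 s{\left(4 u \left(-2 - 5\right),1 \right)} = - 4 \cdot 4 \left(- 3 \left(-2 - 5\right)\right) = - 4 \cdot 4 \left(\left(-3\right) \left(-7\right)\right) = - 4 \cdot 4 \cdot 21 = \left(-4\right) 84 = -336$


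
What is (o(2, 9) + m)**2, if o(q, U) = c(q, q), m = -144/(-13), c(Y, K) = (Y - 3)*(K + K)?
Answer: 8464/169 ≈ 50.083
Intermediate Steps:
c(Y, K) = 2*K*(-3 + Y) (c(Y, K) = (-3 + Y)*(2*K) = 2*K*(-3 + Y))
m = 144/13 (m = -144*(-1/13) = 144/13 ≈ 11.077)
o(q, U) = 2*q*(-3 + q)
(o(2, 9) + m)**2 = (2*2*(-3 + 2) + 144/13)**2 = (2*2*(-1) + 144/13)**2 = (-4 + 144/13)**2 = (92/13)**2 = 8464/169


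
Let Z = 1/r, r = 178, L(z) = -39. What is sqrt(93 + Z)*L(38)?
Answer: -39*sqrt(2946790)/178 ≈ -376.11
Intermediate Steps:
Z = 1/178 ≈ 0.0056180
sqrt(93 + Z)*L(38) = sqrt(93 + 1/178)*(-39) = sqrt(16555/178)*(-39) = (sqrt(2946790)/178)*(-39) = -39*sqrt(2946790)/178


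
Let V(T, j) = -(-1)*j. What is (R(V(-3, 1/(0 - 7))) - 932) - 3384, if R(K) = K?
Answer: -30213/7 ≈ -4316.1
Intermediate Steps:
V(T, j) = j
(R(V(-3, 1/(0 - 7))) - 932) - 3384 = (1/(0 - 7) - 932) - 3384 = (1/(-7) - 932) - 3384 = (-1/7 - 932) - 3384 = -6525/7 - 3384 = -30213/7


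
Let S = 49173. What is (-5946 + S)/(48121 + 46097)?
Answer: 14409/31406 ≈ 0.45880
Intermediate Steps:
(-5946 + S)/(48121 + 46097) = (-5946 + 49173)/(48121 + 46097) = 43227/94218 = 43227*(1/94218) = 14409/31406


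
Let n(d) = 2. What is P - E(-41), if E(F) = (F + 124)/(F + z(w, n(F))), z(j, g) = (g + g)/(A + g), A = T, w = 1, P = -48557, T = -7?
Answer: -10147998/209 ≈ -48555.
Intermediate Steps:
A = -7
z(j, g) = 2*g/(-7 + g) (z(j, g) = (g + g)/(-7 + g) = (2*g)/(-7 + g) = 2*g/(-7 + g))
E(F) = (124 + F)/(-⅘ + F) (E(F) = (F + 124)/(F + 2*2/(-7 + 2)) = (124 + F)/(F + 2*2/(-5)) = (124 + F)/(F + 2*2*(-⅕)) = (124 + F)/(F - ⅘) = (124 + F)/(-⅘ + F))
P - E(-41) = -48557 - 5*(124 - 41)/(-4 + 5*(-41)) = -48557 - 5*83/(-4 - 205) = -48557 - 5*83/(-209) = -48557 - 5*(-1)*83/209 = -48557 - 1*(-415/209) = -48557 + 415/209 = -10147998/209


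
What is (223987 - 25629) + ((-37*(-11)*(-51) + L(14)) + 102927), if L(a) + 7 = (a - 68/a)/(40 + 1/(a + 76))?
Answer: 7071098607/25207 ≈ 2.8052e+5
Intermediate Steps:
L(a) = -7 + (a - 68/a)/(40 + 1/(76 + a)) (L(a) = -7 + (a - 68/a)/(40 + 1/(a + 76)) = -7 + (a - 68/a)/(40 + 1/(76 + a)))
(223987 - 25629) + ((-37*(-11)*(-51) + L(14)) + 102927) = (223987 - 25629) + ((-37*(-11)*(-51) + (-5168 + 14**3 - 21355*14 - 204*14**2)/(14*(3041 + 40*14))) + 102927) = 198358 + ((407*(-51) + (-5168 + 2744 - 298970 - 204*196)/(14*(3041 + 560))) + 102927) = 198358 + ((-20757 + (1/14)*(-5168 + 2744 - 298970 - 39984)/3601) + 102927) = 198358 + ((-20757 + (1/14)*(1/3601)*(-341378)) + 102927) = 198358 + ((-20757 - 170689/25207) + 102927) = 198358 + (-523392388/25207 + 102927) = 198358 + 2071088501/25207 = 7071098607/25207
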